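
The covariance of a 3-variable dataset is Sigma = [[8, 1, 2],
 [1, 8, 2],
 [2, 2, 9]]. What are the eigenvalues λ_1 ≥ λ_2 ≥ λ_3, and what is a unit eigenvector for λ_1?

Step 1 — characteristic polynomial p(λ) = det(λI - Sigma) = λ³ - tr·λ² + c_1·λ - det, where tr = trace, c_1 = sum of the principal 2×2 minors, det = det(Sigma):
  tr = 8 + 8 + 9 = 25,
  c_1 = (8·8 - (1)²) + (8·9 - (2)²) + (8·9 - (2)²) = 63 + 68 + 68 = 199,
  det = 8·(8·9 - (2)²) - (1)·((1)·9 - (2)·(2)) + (2)·((1)·(2) - 8·(2)) = 8·(68) - (1)·(5) + (2)·(-14) = 511.
  So p(λ) = λ³ - 25λ² + 199λ - 511.
Step 2 — look for an integer root (rational root theorem: any rational root is an integer divisor of 511). Testing λ = 7:
  p(7) = 343 - 1225 + 1393 - 511 = 0  ✓
  Dividing out (λ - 7): p(λ) = (λ - 7)(λ² - 18λ + 73).
Step 3 — remaining eigenvalues from the quadratic λ² - 18λ + 73 = 0:
  Δ = 18² - 4·73 = 324 - 292 = 32,  λ = (18 ± √32)/2 = (18 ± 5.6569)/2 ≈ 11.8284 or 6.1716.
  Sorted: λ_1 = 11.8284,  λ_2 = 7,  λ_3 = 6.1716  (check: sum = 25 = tr ✓).

Step 4 — unit eigenvector for λ_1 ≈ 11.8284: v spans the null space of (Sigma - λ_1 I), whose rows are
  r_1 = (-3.8284, 1, 2),  r_2 = (1, -3.8284, 2),  r_3 = (2, 2, -2.8284).
  v is orthogonal to every row, so take v ∝ r_1 × r_2 = ((1)·(2) - (2)·(-3.8284), (2)·(1) - (-3.8284)·(2), (-3.8284)·(-3.8284) - (1)·(1)) ≈ (9.6569, 9.6569, 13.6569).
  Let u = (9.6569, 9.6569, 13.6569).
  ||u|| = √((9.6569)² + (9.6569)² + (13.6569)²) = √(373.0193) ≈ 19.3137,  v_1 = u/||u|| ≈ (0.5, 0.5, 0.7071) (||v_1|| = 1).

λ_1 = 11.8284,  λ_2 = 7,  λ_3 = 6.1716;  v_1 ≈ (0.5, 0.5, 0.7071)


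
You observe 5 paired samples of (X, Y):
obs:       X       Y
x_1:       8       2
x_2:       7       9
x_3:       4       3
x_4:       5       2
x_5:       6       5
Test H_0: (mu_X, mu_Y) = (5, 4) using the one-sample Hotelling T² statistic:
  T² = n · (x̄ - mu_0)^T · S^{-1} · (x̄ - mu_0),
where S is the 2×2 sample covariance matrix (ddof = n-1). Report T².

Step 1 — sample mean vector:
  mean(X) = (8 + 7 + 4 + 5 + 6) / 5 = 30/5 = 6
  mean(Y) = (2 + 9 + 3 + 2 + 5) / 5 = 21/5 = 4.2
  x̄ = (6, 4.2),  deviation x̄ - mu_0 = (6, 4.2) - (5, 4) = (1, 0.2).

Step 2 — sample covariance matrix, S[i,j] = (1/(n-1)) · Σ_k (x_{k,i} - mean_i) · (x_{k,j} - mean_j), divisor n-1 = 4:
  S[X,X] = ((2)·(2) + (1)·(1) + (-2)·(-2) + (-1)·(-1) + (0)·(0)) / 4 = 10/4 = 2.5
  S[X,Y] = ((2)·(-2.2) + (1)·(4.8) + (-2)·(-1.2) + (-1)·(-2.2) + (0)·(0.8)) / 4 = 5/4 = 1.25
  S[Y,Y] = ((-2.2)·(-2.2) + (4.8)·(4.8) + (-1.2)·(-1.2) + (-2.2)·(-2.2) + (0.8)·(0.8)) / 4 = 34.8/4 = 8.7
  S = [[2.5, 1.25],
 [1.25, 8.7]].

Step 3 — invert S. det(S) = 2.5·8.7 - (1.25)² = 20.1875.
  S^{-1} = (1/det) · [[d, -b], [-b, a]] = [[0.431, -0.0619],
 [-0.0619, 0.1238]].

Step 4 — quadratic form (x̄ - mu_0)^T · S^{-1} · (x̄ - mu_0):
  S^{-1} · (x̄ - mu_0) = (0.4186, -0.0372),
  (x̄ - mu_0)^T · [...] = (1)·(0.4186) + (0.2)·(-0.0372) = 0.4111.

Step 5 — scale by n: T² = 5 · 0.4111 = 2.0557.

T² ≈ 2.0557


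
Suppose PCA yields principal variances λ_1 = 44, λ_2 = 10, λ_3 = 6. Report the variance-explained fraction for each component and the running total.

Step 1 — total variance = trace(Sigma) = Σ λ_i = 44 + 10 + 6 = 60.

Step 2 — fraction explained by component i = λ_i / Σ λ:
  PC1: 44/60 = 0.7333
  PC2: 10/60 = 0.1667
  PC3: 6/60 = 0.1

Step 3 — cumulative fraction after k components = (λ_1 + ... + λ_k) / Σ λ:
  k = 1: 44/60 = 0.7333
  k = 2: (44 + 10)/60 = 54/60 = 0.9
  k = 3: (44 + 10 + 6)/60 = 60/60 = 1

Summary (fraction, with percent):

explained: PC1 0.7333 (73.33%), PC2 0.1667 (16.67%), PC3 0.1 (10%);  cumulative: 0.7333, 0.9, 1


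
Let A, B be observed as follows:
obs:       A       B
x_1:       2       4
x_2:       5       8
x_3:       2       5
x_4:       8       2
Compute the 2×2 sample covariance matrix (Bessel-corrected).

Step 1 — column means:
  mean(A) = (2 + 5 + 2 + 8) / 4 = 17/4 = 4.25
  mean(B) = (4 + 8 + 5 + 2) / 4 = 19/4 = 4.75

Step 2 — sample covariance S[i,j] = (1/(n-1)) · Σ_k (x_{k,i} - mean_i) · (x_{k,j} - mean_j), with n-1 = 3.
  S[A,A] = ((-2.25)·(-2.25) + (0.75)·(0.75) + (-2.25)·(-2.25) + (3.75)·(3.75)) / 3 = 24.75/3 = 8.25
  S[A,B] = ((-2.25)·(-0.75) + (0.75)·(3.25) + (-2.25)·(0.25) + (3.75)·(-2.75)) / 3 = -6.75/3 = -2.25
  S[B,B] = ((-0.75)·(-0.75) + (3.25)·(3.25) + (0.25)·(0.25) + (-2.75)·(-2.75)) / 3 = 18.75/3 = 6.25

S is symmetric (S[j,i] = S[i,j]). Assembling:

S = [[8.25, -2.25],
 [-2.25, 6.25]]


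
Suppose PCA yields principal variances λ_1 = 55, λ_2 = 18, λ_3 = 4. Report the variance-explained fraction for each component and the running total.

Step 1 — total variance = trace(Sigma) = Σ λ_i = 55 + 18 + 4 = 77.

Step 2 — fraction explained by component i = λ_i / Σ λ:
  PC1: 55/77 = 0.7143
  PC2: 18/77 = 0.2338
  PC3: 4/77 = 0.0519

Step 3 — cumulative fraction after k components = (λ_1 + ... + λ_k) / Σ λ:
  k = 1: 55/77 = 0.7143
  k = 2: (55 + 18)/77 = 73/77 = 0.9481
  k = 3: (55 + 18 + 4)/77 = 77/77 = 1

Summary (fraction, with percent):

explained: PC1 0.7143 (71.43%), PC2 0.2338 (23.38%), PC3 0.0519 (5.19%);  cumulative: 0.7143, 0.9481, 1


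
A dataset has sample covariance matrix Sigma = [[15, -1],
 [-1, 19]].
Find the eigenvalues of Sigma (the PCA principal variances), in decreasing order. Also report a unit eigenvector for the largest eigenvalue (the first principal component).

Step 1 — characteristic polynomial of 2×2 Sigma:
  det(Sigma - λI) = λ² - trace · λ + det = 0.
  trace = 15 + 19 = 34, det = 15·19 - (-1)² = 284.
Step 2 — discriminant:
  Δ = trace² - 4·det = 1156 - 1136 = 20.
Step 3 — eigenvalues:
  λ = (trace ± √Δ)/2 = (34 ± 4.4721)/2,
  λ_1 = 19.2361,  λ_2 = 14.7639.

Step 4 — unit eigenvector for λ_1: solve (Sigma - λ_1 I)v = 0. First row:
  (15 - 19.2361)·v_x + (-1)·v_y = 0, i.e. (-4.2361)·v_x + (-1)·v_y = 0,
  so v ∝ (b, λ_1 - a) = (-1, 4.2361); multiply by -1 so the first entry is positive: u = (1, -4.2361).
  ||u|| = √((1)² + (-4.2361)²) = √(18.9443) ≈ 4.3525,
  v_1 = u/||u|| ≈ (0.2298, -0.9732) (||v_1|| = 1).

λ_1 = 19.2361,  λ_2 = 14.7639;  v_1 ≈ (0.2298, -0.9732)


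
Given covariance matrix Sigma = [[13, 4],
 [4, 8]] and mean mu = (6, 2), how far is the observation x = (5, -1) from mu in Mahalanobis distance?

Step 1 — centre the observation: (x - mu) = (-1, -3).

Step 2 — invert Sigma. det(Sigma) = 13·8 - (4)² = 88.
  Sigma^{-1} = (1/det) · [[d, -b], [-b, a]] = [[0.0909, -0.0455],
 [-0.0455, 0.1477]].

Step 3 — form the quadratic (x - mu)^T · Sigma^{-1} · (x - mu):
  Sigma^{-1} · (x - mu) = (0.0455, -0.3977).
  (x - mu)^T · [Sigma^{-1} · (x - mu)] = (-1)·(0.0455) + (-3)·(-0.3977) = 1.1477.

Step 4 — take square root: d = √(1.1477) ≈ 1.0713.

d(x, mu) = √(1.1477) ≈ 1.0713


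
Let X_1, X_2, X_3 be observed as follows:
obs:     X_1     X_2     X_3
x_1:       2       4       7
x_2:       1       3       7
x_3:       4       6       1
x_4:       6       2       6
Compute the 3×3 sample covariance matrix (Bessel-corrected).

Step 1 — column means:
  mean(X_1) = (2 + 1 + 4 + 6) / 4 = 13/4 = 3.25
  mean(X_2) = (4 + 3 + 6 + 2) / 4 = 15/4 = 3.75
  mean(X_3) = (7 + 7 + 1 + 6) / 4 = 21/4 = 5.25

Step 2 — sample covariance S[i,j] = (1/(n-1)) · Σ_k (x_{k,i} - mean_i) · (x_{k,j} - mean_j), with n-1 = 3.
  S[X_1,X_1] = ((-1.25)·(-1.25) + (-2.25)·(-2.25) + (0.75)·(0.75) + (2.75)·(2.75)) / 3 = 14.75/3 = 4.9167
  S[X_1,X_2] = ((-1.25)·(0.25) + (-2.25)·(-0.75) + (0.75)·(2.25) + (2.75)·(-1.75)) / 3 = -1.75/3 = -0.5833
  S[X_1,X_3] = ((-1.25)·(1.75) + (-2.25)·(1.75) + (0.75)·(-4.25) + (2.75)·(0.75)) / 3 = -7.25/3 = -2.4167
  S[X_2,X_2] = ((0.25)·(0.25) + (-0.75)·(-0.75) + (2.25)·(2.25) + (-1.75)·(-1.75)) / 3 = 8.75/3 = 2.9167
  S[X_2,X_3] = ((0.25)·(1.75) + (-0.75)·(1.75) + (2.25)·(-4.25) + (-1.75)·(0.75)) / 3 = -11.75/3 = -3.9167
  S[X_3,X_3] = ((1.75)·(1.75) + (1.75)·(1.75) + (-4.25)·(-4.25) + (0.75)·(0.75)) / 3 = 24.75/3 = 8.25

S is symmetric (S[j,i] = S[i,j]). Assembling:

S = [[4.9167, -0.5833, -2.4167],
 [-0.5833, 2.9167, -3.9167],
 [-2.4167, -3.9167, 8.25]]


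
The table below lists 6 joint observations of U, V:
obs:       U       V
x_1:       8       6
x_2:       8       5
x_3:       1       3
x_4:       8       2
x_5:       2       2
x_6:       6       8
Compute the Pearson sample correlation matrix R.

Step 1 — column means:
  mean(U) = (8 + 8 + 1 + 8 + 2 + 6) / 6 = 33/6 = 5.5
  mean(V) = (6 + 5 + 3 + 2 + 2 + 8) / 6 = 26/6 = 4.3333

Step 2 — sample variances and covariances s[i,j] = (1/(n-1)) · Σ_k (x_{k,i} - mean_i) · (x_{k,j} - mean_j), with n-1 = 5:
  s[U,U] = ((2.5)·(2.5) + (2.5)·(2.5) + (-4.5)·(-4.5) + (2.5)·(2.5) + (-3.5)·(-3.5) + (0.5)·(0.5)) / 5 = 51.5/5 = 10.3
  s[U,V] = ((2.5)·(1.6667) + (2.5)·(0.6667) + (-4.5)·(-1.3333) + (2.5)·(-2.3333) + (-3.5)·(-2.3333) + (0.5)·(3.6667)) / 5 = 16/5 = 3.2
  s[V,V] = ((1.6667)·(1.6667) + (0.6667)·(0.6667) + (-1.3333)·(-1.3333) + (-2.3333)·(-2.3333) + (-2.3333)·(-2.3333) + (3.6667)·(3.6667)) / 5 = 29.3333/5 = 5.8667
  Sample standard deviations s_i = √(s[i,i]):
  s(U) = √(10.3) = 3.2094
  s(V) = √(5.8667) = 2.4221

Step 3 — r_{ij} = s_{ij} / (s_i · s_j):
  r[U,U] = 1 (diagonal).
  r[U,V] = 3.2 / (3.2094 · 2.4221) = 3.2 / 7.7735 = 0.4117
  r[V,V] = 1 (diagonal).

R is symmetric with unit diagonal. Assembling:

R = [[1, 0.4117],
 [0.4117, 1]]


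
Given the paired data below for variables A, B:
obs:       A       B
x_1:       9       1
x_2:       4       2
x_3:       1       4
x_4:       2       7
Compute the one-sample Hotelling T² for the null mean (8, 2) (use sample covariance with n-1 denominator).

Step 1 — sample mean vector:
  mean(A) = (9 + 4 + 1 + 2) / 4 = 16/4 = 4
  mean(B) = (1 + 2 + 4 + 7) / 4 = 14/4 = 3.5
  x̄ = (4, 3.5),  deviation x̄ - mu_0 = (4, 3.5) - (8, 2) = (-4, 1.5).

Step 2 — sample covariance matrix, S[i,j] = (1/(n-1)) · Σ_k (x_{k,i} - mean_i) · (x_{k,j} - mean_j), divisor n-1 = 3:
  S[A,A] = ((5)·(5) + (0)·(0) + (-3)·(-3) + (-2)·(-2)) / 3 = 38/3 = 12.6667
  S[A,B] = ((5)·(-2.5) + (0)·(-1.5) + (-3)·(0.5) + (-2)·(3.5)) / 3 = -21/3 = -7
  S[B,B] = ((-2.5)·(-2.5) + (-1.5)·(-1.5) + (0.5)·(0.5) + (3.5)·(3.5)) / 3 = 21/3 = 7
  S = [[12.6667, -7],
 [-7, 7]].

Step 3 — invert S. det(S) = 12.6667·7 - (-7)² = 39.6667.
  S^{-1} = (1/det) · [[d, -b], [-b, a]] = [[0.1765, 0.1765],
 [0.1765, 0.3193]].

Step 4 — quadratic form (x̄ - mu_0)^T · S^{-1} · (x̄ - mu_0):
  S^{-1} · (x̄ - mu_0) = (-0.4412, -0.2269),
  (x̄ - mu_0)^T · [...] = (-4)·(-0.4412) + (1.5)·(-0.2269) = 1.4244.

Step 5 — scale by n: T² = 4 · 1.4244 = 5.6975.

T² ≈ 5.6975


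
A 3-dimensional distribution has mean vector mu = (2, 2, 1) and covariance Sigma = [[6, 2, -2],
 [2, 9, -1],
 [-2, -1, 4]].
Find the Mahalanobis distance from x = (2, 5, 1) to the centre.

Step 1 — centre the observation: (x - mu) = (0, 3, 0).

Step 2 — invert Sigma (cofactor / det for 3×3, or solve directly):
  Sigma^{-1} = [[0.2108, -0.0361, 0.0964],
 [-0.0361, 0.1205, 0.012],
 [0.0964, 0.012, 0.3012]].

Step 3 — form the quadratic (x - mu)^T · Sigma^{-1} · (x - mu):
  Sigma^{-1} · (x - mu) = (-0.1084, 0.3614, 0.0361).
  (x - mu)^T · [Sigma^{-1} · (x - mu)] = (0)·(-0.1084) + (3)·(0.3614) + (0)·(0.0361) = 1.0843.

Step 4 — take square root: d = √(1.0843) ≈ 1.0413.

d(x, mu) = √(1.0843) ≈ 1.0413


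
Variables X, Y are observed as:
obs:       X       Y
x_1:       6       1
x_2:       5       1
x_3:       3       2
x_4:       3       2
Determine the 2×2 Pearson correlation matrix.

Step 1 — column means:
  mean(X) = (6 + 5 + 3 + 3) / 4 = 17/4 = 4.25
  mean(Y) = (1 + 1 + 2 + 2) / 4 = 6/4 = 1.5

Step 2 — sample variances and covariances s[i,j] = (1/(n-1)) · Σ_k (x_{k,i} - mean_i) · (x_{k,j} - mean_j), with n-1 = 3:
  s[X,X] = ((1.75)·(1.75) + (0.75)·(0.75) + (-1.25)·(-1.25) + (-1.25)·(-1.25)) / 3 = 6.75/3 = 2.25
  s[X,Y] = ((1.75)·(-0.5) + (0.75)·(-0.5) + (-1.25)·(0.5) + (-1.25)·(0.5)) / 3 = -2.5/3 = -0.8333
  s[Y,Y] = ((-0.5)·(-0.5) + (-0.5)·(-0.5) + (0.5)·(0.5) + (0.5)·(0.5)) / 3 = 1/3 = 0.3333
  Sample standard deviations s_i = √(s[i,i]):
  s(X) = √(2.25) = 1.5
  s(Y) = √(0.3333) = 0.5774

Step 3 — r_{ij} = s_{ij} / (s_i · s_j):
  r[X,X] = 1 (diagonal).
  r[X,Y] = -0.8333 / (1.5 · 0.5774) = -0.8333 / 0.866 = -0.9623
  r[Y,Y] = 1 (diagonal).

R is symmetric with unit diagonal. Assembling:

R = [[1, -0.9623],
 [-0.9623, 1]]


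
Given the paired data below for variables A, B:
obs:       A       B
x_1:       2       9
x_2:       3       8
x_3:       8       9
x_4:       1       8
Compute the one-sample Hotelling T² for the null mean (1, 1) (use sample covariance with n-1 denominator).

Step 1 — sample mean vector:
  mean(A) = (2 + 3 + 8 + 1) / 4 = 14/4 = 3.5
  mean(B) = (9 + 8 + 9 + 8) / 4 = 34/4 = 8.5
  x̄ = (3.5, 8.5),  deviation x̄ - mu_0 = (3.5, 8.5) - (1, 1) = (2.5, 7.5).

Step 2 — sample covariance matrix, S[i,j] = (1/(n-1)) · Σ_k (x_{k,i} - mean_i) · (x_{k,j} - mean_j), divisor n-1 = 3:
  S[A,A] = ((-1.5)·(-1.5) + (-0.5)·(-0.5) + (4.5)·(4.5) + (-2.5)·(-2.5)) / 3 = 29/3 = 9.6667
  S[A,B] = ((-1.5)·(0.5) + (-0.5)·(-0.5) + (4.5)·(0.5) + (-2.5)·(-0.5)) / 3 = 3/3 = 1
  S[B,B] = ((0.5)·(0.5) + (-0.5)·(-0.5) + (0.5)·(0.5) + (-0.5)·(-0.5)) / 3 = 1/3 = 0.3333
  S = [[9.6667, 1],
 [1, 0.3333]].

Step 3 — invert S. det(S) = 9.6667·0.3333 - (1)² = 2.2222.
  S^{-1} = (1/det) · [[d, -b], [-b, a]] = [[0.15, -0.45],
 [-0.45, 4.35]].

Step 4 — quadratic form (x̄ - mu_0)^T · S^{-1} · (x̄ - mu_0):
  S^{-1} · (x̄ - mu_0) = (-3, 31.5),
  (x̄ - mu_0)^T · [...] = (2.5)·(-3) + (7.5)·(31.5) = 228.75.

Step 5 — scale by n: T² = 4 · 228.75 = 915.

T² ≈ 915


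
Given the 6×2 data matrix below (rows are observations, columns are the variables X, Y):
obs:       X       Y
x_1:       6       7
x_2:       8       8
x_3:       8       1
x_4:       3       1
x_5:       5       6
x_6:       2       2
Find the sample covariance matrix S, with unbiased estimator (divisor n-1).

Step 1 — column means:
  mean(X) = (6 + 8 + 8 + 3 + 5 + 2) / 6 = 32/6 = 5.3333
  mean(Y) = (7 + 8 + 1 + 1 + 6 + 2) / 6 = 25/6 = 4.1667

Step 2 — sample covariance S[i,j] = (1/(n-1)) · Σ_k (x_{k,i} - mean_i) · (x_{k,j} - mean_j), with n-1 = 5.
  S[X,X] = ((0.6667)·(0.6667) + (2.6667)·(2.6667) + (2.6667)·(2.6667) + (-2.3333)·(-2.3333) + (-0.3333)·(-0.3333) + (-3.3333)·(-3.3333)) / 5 = 31.3333/5 = 6.2667
  S[X,Y] = ((0.6667)·(2.8333) + (2.6667)·(3.8333) + (2.6667)·(-3.1667) + (-2.3333)·(-3.1667) + (-0.3333)·(1.8333) + (-3.3333)·(-2.1667)) / 5 = 17.6667/5 = 3.5333
  S[Y,Y] = ((2.8333)·(2.8333) + (3.8333)·(3.8333) + (-3.1667)·(-3.1667) + (-3.1667)·(-3.1667) + (1.8333)·(1.8333) + (-2.1667)·(-2.1667)) / 5 = 50.8333/5 = 10.1667

S is symmetric (S[j,i] = S[i,j]). Assembling:

S = [[6.2667, 3.5333],
 [3.5333, 10.1667]]


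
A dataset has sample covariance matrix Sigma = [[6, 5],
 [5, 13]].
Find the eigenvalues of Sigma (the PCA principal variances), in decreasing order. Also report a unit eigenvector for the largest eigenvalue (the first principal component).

Step 1 — characteristic polynomial of 2×2 Sigma:
  det(Sigma - λI) = λ² - trace · λ + det = 0.
  trace = 6 + 13 = 19, det = 6·13 - (5)² = 53.
Step 2 — discriminant:
  Δ = trace² - 4·det = 361 - 212 = 149.
Step 3 — eigenvalues:
  λ = (trace ± √Δ)/2 = (19 ± 12.2066)/2,
  λ_1 = 15.6033,  λ_2 = 3.3967.

Step 4 — unit eigenvector for λ_1: solve (Sigma - λ_1 I)v = 0. First row:
  (6 - 15.6033)·v_x + (5)·v_y = 0, i.e. (-9.6033)·v_x + (5)·v_y = 0,
  so v ∝ (b, λ_1 - a) = (5, 9.6033) = u.
  ||u|| = √((5)² + (9.6033)²) = √(117.2229) ≈ 10.827,
  v_1 = u/||u|| ≈ (0.4618, 0.887) (||v_1|| = 1).

λ_1 = 15.6033,  λ_2 = 3.3967;  v_1 ≈ (0.4618, 0.887)


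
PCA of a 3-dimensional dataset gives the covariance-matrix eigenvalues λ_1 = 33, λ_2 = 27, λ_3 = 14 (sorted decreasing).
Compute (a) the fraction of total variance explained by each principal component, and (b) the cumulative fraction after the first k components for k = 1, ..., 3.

Step 1 — total variance = trace(Sigma) = Σ λ_i = 33 + 27 + 14 = 74.

Step 2 — fraction explained by component i = λ_i / Σ λ:
  PC1: 33/74 = 0.4459
  PC2: 27/74 = 0.3649
  PC3: 14/74 = 0.1892

Step 3 — cumulative fraction after k components = (λ_1 + ... + λ_k) / Σ λ:
  k = 1: 33/74 = 0.4459
  k = 2: (33 + 27)/74 = 60/74 = 0.8108
  k = 3: (33 + 27 + 14)/74 = 74/74 = 1

Summary (fraction, with percent):

explained: PC1 0.4459 (44.59%), PC2 0.3649 (36.49%), PC3 0.1892 (18.92%);  cumulative: 0.4459, 0.8108, 1


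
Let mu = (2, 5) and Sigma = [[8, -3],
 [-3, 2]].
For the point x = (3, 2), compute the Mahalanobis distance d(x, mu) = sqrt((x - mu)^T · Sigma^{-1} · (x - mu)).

Step 1 — centre the observation: (x - mu) = (1, -3).

Step 2 — invert Sigma. det(Sigma) = 8·2 - (-3)² = 7.
  Sigma^{-1} = (1/det) · [[d, -b], [-b, a]] = [[0.2857, 0.4286],
 [0.4286, 1.1429]].

Step 3 — form the quadratic (x - mu)^T · Sigma^{-1} · (x - mu):
  Sigma^{-1} · (x - mu) = (-1, -3).
  (x - mu)^T · [Sigma^{-1} · (x - mu)] = (1)·(-1) + (-3)·(-3) = 8.

Step 4 — take square root: d = √(8) ≈ 2.8284.

d(x, mu) = √(8) ≈ 2.8284


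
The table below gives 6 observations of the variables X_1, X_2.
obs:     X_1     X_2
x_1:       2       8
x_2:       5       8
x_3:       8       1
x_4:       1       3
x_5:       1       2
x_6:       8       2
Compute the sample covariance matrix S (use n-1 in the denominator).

Step 1 — column means:
  mean(X_1) = (2 + 5 + 8 + 1 + 1 + 8) / 6 = 25/6 = 4.1667
  mean(X_2) = (8 + 8 + 1 + 3 + 2 + 2) / 6 = 24/6 = 4

Step 2 — sample covariance S[i,j] = (1/(n-1)) · Σ_k (x_{k,i} - mean_i) · (x_{k,j} - mean_j), with n-1 = 5.
  S[X_1,X_1] = ((-2.1667)·(-2.1667) + (0.8333)·(0.8333) + (3.8333)·(3.8333) + (-3.1667)·(-3.1667) + (-3.1667)·(-3.1667) + (3.8333)·(3.8333)) / 5 = 54.8333/5 = 10.9667
  S[X_1,X_2] = ((-2.1667)·(4) + (0.8333)·(4) + (3.8333)·(-3) + (-3.1667)·(-1) + (-3.1667)·(-2) + (3.8333)·(-2)) / 5 = -15/5 = -3
  S[X_2,X_2] = ((4)·(4) + (4)·(4) + (-3)·(-3) + (-1)·(-1) + (-2)·(-2) + (-2)·(-2)) / 5 = 50/5 = 10

S is symmetric (S[j,i] = S[i,j]). Assembling:

S = [[10.9667, -3],
 [-3, 10]]


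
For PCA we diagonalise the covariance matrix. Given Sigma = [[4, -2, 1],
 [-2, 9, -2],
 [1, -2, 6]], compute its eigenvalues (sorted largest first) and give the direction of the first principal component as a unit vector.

Step 1 — characteristic polynomial p(λ) = det(λI - Sigma) = λ³ - tr·λ² + c_1·λ - det, where tr = trace, c_1 = sum of the principal 2×2 minors, det = det(Sigma):
  tr = 4 + 9 + 6 = 19,
  c_1 = (4·9 - (-2)²) + (4·6 - (1)²) + (9·6 - (-2)²) = 32 + 23 + 50 = 105,
  det = 4·(9·6 - (-2)²) - (-2)·((-2)·6 - (-2)·(1)) + (1)·((-2)·(-2) - 9·(1)) = 4·(50) - (-2)·(-10) + (1)·(-5) = 175.
  So p(λ) = λ³ - 19λ² + 105λ - 175.
Step 2 — look for an integer root (rational root theorem: any rational root is an integer divisor of 175). Testing λ = 5:
  p(5) = 125 - 475 + 525 - 175 = 0  ✓
  Dividing out (λ - 5): p(λ) = (λ - 5)(λ² - 14λ + 35).
Step 3 — remaining eigenvalues from the quadratic λ² - 14λ + 35 = 0:
  Δ = 14² - 4·35 = 196 - 140 = 56,  λ = (14 ± √56)/2 = (14 ± 7.4833)/2 ≈ 10.7417 or 3.2583.
  Sorted: λ_1 = 10.7417,  λ_2 = 5,  λ_3 = 3.2583  (check: sum = 19 = tr ✓).

Step 4 — unit eigenvector for λ_1 ≈ 10.7417: v spans the null space of (Sigma - λ_1 I), whose rows are
  r_1 = (-6.7417, -2, 1),  r_2 = (-2, -1.7417, -2),  r_3 = (1, -2, -4.7417).
  v is orthogonal to every row, so take v ∝ r_1 × r_2 = ((-2)·(-2) - (1)·(-1.7417), (1)·(-2) - (-6.7417)·(-2), (-6.7417)·(-1.7417) - (-2)·(-2)) ≈ (5.7417, -15.4833, 7.7417).
  Let u = (5.7417, -15.4833, 7.7417).
  ||u|| = √((5.7417)² + (-15.4833)² + (7.7417)²) = √(332.6329) ≈ 18.2382,  v_1 = u/||u|| ≈ (0.3148, -0.8489, 0.4245) (||v_1|| = 1).

λ_1 = 10.7417,  λ_2 = 5,  λ_3 = 3.2583;  v_1 ≈ (0.3148, -0.8489, 0.4245)


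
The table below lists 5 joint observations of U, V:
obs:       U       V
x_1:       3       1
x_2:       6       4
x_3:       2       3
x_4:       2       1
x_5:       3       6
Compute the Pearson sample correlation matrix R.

Step 1 — column means:
  mean(U) = (3 + 6 + 2 + 2 + 3) / 5 = 16/5 = 3.2
  mean(V) = (1 + 4 + 3 + 1 + 6) / 5 = 15/5 = 3

Step 2 — sample variances and covariances s[i,j] = (1/(n-1)) · Σ_k (x_{k,i} - mean_i) · (x_{k,j} - mean_j), with n-1 = 4:
  s[U,U] = ((-0.2)·(-0.2) + (2.8)·(2.8) + (-1.2)·(-1.2) + (-1.2)·(-1.2) + (-0.2)·(-0.2)) / 4 = 10.8/4 = 2.7
  s[U,V] = ((-0.2)·(-2) + (2.8)·(1) + (-1.2)·(0) + (-1.2)·(-2) + (-0.2)·(3)) / 4 = 5/4 = 1.25
  s[V,V] = ((-2)·(-2) + (1)·(1) + (0)·(0) + (-2)·(-2) + (3)·(3)) / 4 = 18/4 = 4.5
  Sample standard deviations s_i = √(s[i,i]):
  s(U) = √(2.7) = 1.6432
  s(V) = √(4.5) = 2.1213

Step 3 — r_{ij} = s_{ij} / (s_i · s_j):
  r[U,U] = 1 (diagonal).
  r[U,V] = 1.25 / (1.6432 · 2.1213) = 1.25 / 3.4857 = 0.3586
  r[V,V] = 1 (diagonal).

R is symmetric with unit diagonal. Assembling:

R = [[1, 0.3586],
 [0.3586, 1]]


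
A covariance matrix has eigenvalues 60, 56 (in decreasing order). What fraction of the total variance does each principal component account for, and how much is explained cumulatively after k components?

Step 1 — total variance = trace(Sigma) = Σ λ_i = 60 + 56 = 116.

Step 2 — fraction explained by component i = λ_i / Σ λ:
  PC1: 60/116 = 0.5172
  PC2: 56/116 = 0.4828

Step 3 — cumulative fraction after k components = (λ_1 + ... + λ_k) / Σ λ:
  k = 1: 60/116 = 0.5172
  k = 2: (60 + 56)/116 = 116/116 = 1

Summary (fraction, with percent):

explained: PC1 0.5172 (51.72%), PC2 0.4828 (48.28%);  cumulative: 0.5172, 1


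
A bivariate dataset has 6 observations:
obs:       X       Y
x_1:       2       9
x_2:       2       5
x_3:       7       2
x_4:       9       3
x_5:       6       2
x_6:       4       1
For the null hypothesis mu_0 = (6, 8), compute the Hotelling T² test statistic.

Step 1 — sample mean vector:
  mean(X) = (2 + 2 + 7 + 9 + 6 + 4) / 6 = 30/6 = 5
  mean(Y) = (9 + 5 + 2 + 3 + 2 + 1) / 6 = 22/6 = 3.6667
  x̄ = (5, 3.6667),  deviation x̄ - mu_0 = (5, 3.6667) - (6, 8) = (-1, -4.3333).

Step 2 — sample covariance matrix, S[i,j] = (1/(n-1)) · Σ_k (x_{k,i} - mean_i) · (x_{k,j} - mean_j), divisor n-1 = 5:
  S[X,X] = ((-3)·(-3) + (-3)·(-3) + (2)·(2) + (4)·(4) + (1)·(1) + (-1)·(-1)) / 5 = 40/5 = 8
  S[X,Y] = ((-3)·(5.3333) + (-3)·(1.3333) + (2)·(-1.6667) + (4)·(-0.6667) + (1)·(-1.6667) + (-1)·(-2.6667)) / 5 = -25/5 = -5
  S[Y,Y] = ((5.3333)·(5.3333) + (1.3333)·(1.3333) + (-1.6667)·(-1.6667) + (-0.6667)·(-0.6667) + (-1.6667)·(-1.6667) + (-2.6667)·(-2.6667)) / 5 = 43.3333/5 = 8.6667
  S = [[8, -5],
 [-5, 8.6667]].

Step 3 — invert S. det(S) = 8·8.6667 - (-5)² = 44.3333.
  S^{-1} = (1/det) · [[d, -b], [-b, a]] = [[0.1955, 0.1128],
 [0.1128, 0.1805]].

Step 4 — quadratic form (x̄ - mu_0)^T · S^{-1} · (x̄ - mu_0):
  S^{-1} · (x̄ - mu_0) = (-0.6842, -0.8947),
  (x̄ - mu_0)^T · [...] = (-1)·(-0.6842) + (-4.3333)·(-0.8947) = 4.5614.

Step 5 — scale by n: T² = 6 · 4.5614 = 27.3684.

T² ≈ 27.3684


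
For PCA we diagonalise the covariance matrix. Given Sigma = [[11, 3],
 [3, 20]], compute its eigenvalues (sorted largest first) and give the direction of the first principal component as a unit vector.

Step 1 — characteristic polynomial of 2×2 Sigma:
  det(Sigma - λI) = λ² - trace · λ + det = 0.
  trace = 11 + 20 = 31, det = 11·20 - (3)² = 211.
Step 2 — discriminant:
  Δ = trace² - 4·det = 961 - 844 = 117.
Step 3 — eigenvalues:
  λ = (trace ± √Δ)/2 = (31 ± 10.8167)/2,
  λ_1 = 20.9083,  λ_2 = 10.0917.

Step 4 — unit eigenvector for λ_1: solve (Sigma - λ_1 I)v = 0. First row:
  (11 - 20.9083)·v_x + (3)·v_y = 0, i.e. (-9.9083)·v_x + (3)·v_y = 0,
  so v ∝ (b, λ_1 - a) = (3, 9.9083) = u.
  ||u|| = √((3)² + (9.9083)²) = √(107.1749) ≈ 10.3525,
  v_1 = u/||u|| ≈ (0.2898, 0.9571) (||v_1|| = 1).

λ_1 = 20.9083,  λ_2 = 10.0917;  v_1 ≈ (0.2898, 0.9571)


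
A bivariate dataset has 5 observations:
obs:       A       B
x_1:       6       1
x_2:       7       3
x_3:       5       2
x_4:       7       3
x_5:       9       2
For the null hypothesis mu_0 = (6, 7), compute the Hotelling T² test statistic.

Step 1 — sample mean vector:
  mean(A) = (6 + 7 + 5 + 7 + 9) / 5 = 34/5 = 6.8
  mean(B) = (1 + 3 + 2 + 3 + 2) / 5 = 11/5 = 2.2
  x̄ = (6.8, 2.2),  deviation x̄ - mu_0 = (6.8, 2.2) - (6, 7) = (0.8, -4.8).

Step 2 — sample covariance matrix, S[i,j] = (1/(n-1)) · Σ_k (x_{k,i} - mean_i) · (x_{k,j} - mean_j), divisor n-1 = 4:
  S[A,A] = ((-0.8)·(-0.8) + (0.2)·(0.2) + (-1.8)·(-1.8) + (0.2)·(0.2) + (2.2)·(2.2)) / 4 = 8.8/4 = 2.2
  S[A,B] = ((-0.8)·(-1.2) + (0.2)·(0.8) + (-1.8)·(-0.2) + (0.2)·(0.8) + (2.2)·(-0.2)) / 4 = 1.2/4 = 0.3
  S[B,B] = ((-1.2)·(-1.2) + (0.8)·(0.8) + (-0.2)·(-0.2) + (0.8)·(0.8) + (-0.2)·(-0.2)) / 4 = 2.8/4 = 0.7
  S = [[2.2, 0.3],
 [0.3, 0.7]].

Step 3 — invert S. det(S) = 2.2·0.7 - (0.3)² = 1.45.
  S^{-1} = (1/det) · [[d, -b], [-b, a]] = [[0.4828, -0.2069],
 [-0.2069, 1.5172]].

Step 4 — quadratic form (x̄ - mu_0)^T · S^{-1} · (x̄ - mu_0):
  S^{-1} · (x̄ - mu_0) = (1.3793, -7.4483),
  (x̄ - mu_0)^T · [...] = (0.8)·(1.3793) + (-4.8)·(-7.4483) = 36.8552.

Step 5 — scale by n: T² = 5 · 36.8552 = 184.2759.

T² ≈ 184.2759


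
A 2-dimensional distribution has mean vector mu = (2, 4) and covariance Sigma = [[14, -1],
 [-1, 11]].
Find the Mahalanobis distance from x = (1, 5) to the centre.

Step 1 — centre the observation: (x - mu) = (-1, 1).

Step 2 — invert Sigma. det(Sigma) = 14·11 - (-1)² = 153.
  Sigma^{-1} = (1/det) · [[d, -b], [-b, a]] = [[0.0719, 0.0065],
 [0.0065, 0.0915]].

Step 3 — form the quadratic (x - mu)^T · Sigma^{-1} · (x - mu):
  Sigma^{-1} · (x - mu) = (-0.0654, 0.085).
  (x - mu)^T · [Sigma^{-1} · (x - mu)] = (-1)·(-0.0654) + (1)·(0.085) = 0.1503.

Step 4 — take square root: d = √(0.1503) ≈ 0.3877.

d(x, mu) = √(0.1503) ≈ 0.3877


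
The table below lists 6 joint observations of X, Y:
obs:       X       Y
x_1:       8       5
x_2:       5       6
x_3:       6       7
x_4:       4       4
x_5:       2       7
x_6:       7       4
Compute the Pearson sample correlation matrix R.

Step 1 — column means:
  mean(X) = (8 + 5 + 6 + 4 + 2 + 7) / 6 = 32/6 = 5.3333
  mean(Y) = (5 + 6 + 7 + 4 + 7 + 4) / 6 = 33/6 = 5.5

Step 2 — sample variances and covariances s[i,j] = (1/(n-1)) · Σ_k (x_{k,i} - mean_i) · (x_{k,j} - mean_j), with n-1 = 5:
  s[X,X] = ((2.6667)·(2.6667) + (-0.3333)·(-0.3333) + (0.6667)·(0.6667) + (-1.3333)·(-1.3333) + (-3.3333)·(-3.3333) + (1.6667)·(1.6667)) / 5 = 23.3333/5 = 4.6667
  s[X,Y] = ((2.6667)·(-0.5) + (-0.3333)·(0.5) + (0.6667)·(1.5) + (-1.3333)·(-1.5) + (-3.3333)·(1.5) + (1.6667)·(-1.5)) / 5 = -6/5 = -1.2
  s[Y,Y] = ((-0.5)·(-0.5) + (0.5)·(0.5) + (1.5)·(1.5) + (-1.5)·(-1.5) + (1.5)·(1.5) + (-1.5)·(-1.5)) / 5 = 9.5/5 = 1.9
  Sample standard deviations s_i = √(s[i,i]):
  s(X) = √(4.6667) = 2.1602
  s(Y) = √(1.9) = 1.3784

Step 3 — r_{ij} = s_{ij} / (s_i · s_j):
  r[X,X] = 1 (diagonal).
  r[X,Y] = -1.2 / (2.1602 · 1.3784) = -1.2 / 2.9777 = -0.403
  r[Y,Y] = 1 (diagonal).

R is symmetric with unit diagonal. Assembling:

R = [[1, -0.403],
 [-0.403, 1]]


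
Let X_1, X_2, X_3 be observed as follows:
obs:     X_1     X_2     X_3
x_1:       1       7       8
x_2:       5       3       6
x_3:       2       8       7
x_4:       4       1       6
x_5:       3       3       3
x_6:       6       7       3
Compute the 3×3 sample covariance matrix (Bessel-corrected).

Step 1 — column means:
  mean(X_1) = (1 + 5 + 2 + 4 + 3 + 6) / 6 = 21/6 = 3.5
  mean(X_2) = (7 + 3 + 8 + 1 + 3 + 7) / 6 = 29/6 = 4.8333
  mean(X_3) = (8 + 6 + 7 + 6 + 3 + 3) / 6 = 33/6 = 5.5

Step 2 — sample covariance S[i,j] = (1/(n-1)) · Σ_k (x_{k,i} - mean_i) · (x_{k,j} - mean_j), with n-1 = 5.
  S[X_1,X_1] = ((-2.5)·(-2.5) + (1.5)·(1.5) + (-1.5)·(-1.5) + (0.5)·(0.5) + (-0.5)·(-0.5) + (2.5)·(2.5)) / 5 = 17.5/5 = 3.5
  S[X_1,X_2] = ((-2.5)·(2.1667) + (1.5)·(-1.8333) + (-1.5)·(3.1667) + (0.5)·(-3.8333) + (-0.5)·(-1.8333) + (2.5)·(2.1667)) / 5 = -8.5/5 = -1.7
  S[X_1,X_3] = ((-2.5)·(2.5) + (1.5)·(0.5) + (-1.5)·(1.5) + (0.5)·(0.5) + (-0.5)·(-2.5) + (2.5)·(-2.5)) / 5 = -12.5/5 = -2.5
  S[X_2,X_2] = ((2.1667)·(2.1667) + (-1.8333)·(-1.8333) + (3.1667)·(3.1667) + (-3.8333)·(-3.8333) + (-1.8333)·(-1.8333) + (2.1667)·(2.1667)) / 5 = 40.8333/5 = 8.1667
  S[X_2,X_3] = ((2.1667)·(2.5) + (-1.8333)·(0.5) + (3.1667)·(1.5) + (-3.8333)·(0.5) + (-1.8333)·(-2.5) + (2.1667)·(-2.5)) / 5 = 6.5/5 = 1.3
  S[X_3,X_3] = ((2.5)·(2.5) + (0.5)·(0.5) + (1.5)·(1.5) + (0.5)·(0.5) + (-2.5)·(-2.5) + (-2.5)·(-2.5)) / 5 = 21.5/5 = 4.3

S is symmetric (S[j,i] = S[i,j]). Assembling:

S = [[3.5, -1.7, -2.5],
 [-1.7, 8.1667, 1.3],
 [-2.5, 1.3, 4.3]]


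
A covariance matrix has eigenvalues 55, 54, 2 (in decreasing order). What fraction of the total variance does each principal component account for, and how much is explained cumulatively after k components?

Step 1 — total variance = trace(Sigma) = Σ λ_i = 55 + 54 + 2 = 111.

Step 2 — fraction explained by component i = λ_i / Σ λ:
  PC1: 55/111 = 0.4955
  PC2: 54/111 = 0.4865
  PC3: 2/111 = 0.018

Step 3 — cumulative fraction after k components = (λ_1 + ... + λ_k) / Σ λ:
  k = 1: 55/111 = 0.4955
  k = 2: (55 + 54)/111 = 109/111 = 0.982
  k = 3: (55 + 54 + 2)/111 = 111/111 = 1

Summary (fraction, with percent):

explained: PC1 0.4955 (49.55%), PC2 0.4865 (48.65%), PC3 0.018 (1.8%);  cumulative: 0.4955, 0.982, 1


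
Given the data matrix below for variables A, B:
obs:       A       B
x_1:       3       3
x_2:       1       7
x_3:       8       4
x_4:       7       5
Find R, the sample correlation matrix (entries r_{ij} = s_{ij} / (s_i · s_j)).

Step 1 — column means:
  mean(A) = (3 + 1 + 8 + 7) / 4 = 19/4 = 4.75
  mean(B) = (3 + 7 + 4 + 5) / 4 = 19/4 = 4.75

Step 2 — sample variances and covariances s[i,j] = (1/(n-1)) · Σ_k (x_{k,i} - mean_i) · (x_{k,j} - mean_j), with n-1 = 3:
  s[A,A] = ((-1.75)·(-1.75) + (-3.75)·(-3.75) + (3.25)·(3.25) + (2.25)·(2.25)) / 3 = 32.75/3 = 10.9167
  s[A,B] = ((-1.75)·(-1.75) + (-3.75)·(2.25) + (3.25)·(-0.75) + (2.25)·(0.25)) / 3 = -7.25/3 = -2.4167
  s[B,B] = ((-1.75)·(-1.75) + (2.25)·(2.25) + (-0.75)·(-0.75) + (0.25)·(0.25)) / 3 = 8.75/3 = 2.9167
  Sample standard deviations s_i = √(s[i,i]):
  s(A) = √(10.9167) = 3.304
  s(B) = √(2.9167) = 1.7078

Step 3 — r_{ij} = s_{ij} / (s_i · s_j):
  r[A,A] = 1 (diagonal).
  r[A,B] = -2.4167 / (3.304 · 1.7078) = -2.4167 / 5.6427 = -0.4283
  r[B,B] = 1 (diagonal).

R is symmetric with unit diagonal. Assembling:

R = [[1, -0.4283],
 [-0.4283, 1]]


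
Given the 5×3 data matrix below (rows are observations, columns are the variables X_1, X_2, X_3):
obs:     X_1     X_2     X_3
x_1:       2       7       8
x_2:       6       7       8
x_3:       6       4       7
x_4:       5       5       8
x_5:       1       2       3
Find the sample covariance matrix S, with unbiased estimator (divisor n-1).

Step 1 — column means:
  mean(X_1) = (2 + 6 + 6 + 5 + 1) / 5 = 20/5 = 4
  mean(X_2) = (7 + 7 + 4 + 5 + 2) / 5 = 25/5 = 5
  mean(X_3) = (8 + 8 + 7 + 8 + 3) / 5 = 34/5 = 6.8

Step 2 — sample covariance S[i,j] = (1/(n-1)) · Σ_k (x_{k,i} - mean_i) · (x_{k,j} - mean_j), with n-1 = 4.
  S[X_1,X_1] = ((-2)·(-2) + (2)·(2) + (2)·(2) + (1)·(1) + (-3)·(-3)) / 4 = 22/4 = 5.5
  S[X_1,X_2] = ((-2)·(2) + (2)·(2) + (2)·(-1) + (1)·(0) + (-3)·(-3)) / 4 = 7/4 = 1.75
  S[X_1,X_3] = ((-2)·(1.2) + (2)·(1.2) + (2)·(0.2) + (1)·(1.2) + (-3)·(-3.8)) / 4 = 13/4 = 3.25
  S[X_2,X_2] = ((2)·(2) + (2)·(2) + (-1)·(-1) + (0)·(0) + (-3)·(-3)) / 4 = 18/4 = 4.5
  S[X_2,X_3] = ((2)·(1.2) + (2)·(1.2) + (-1)·(0.2) + (0)·(1.2) + (-3)·(-3.8)) / 4 = 16/4 = 4
  S[X_3,X_3] = ((1.2)·(1.2) + (1.2)·(1.2) + (0.2)·(0.2) + (1.2)·(1.2) + (-3.8)·(-3.8)) / 4 = 18.8/4 = 4.7

S is symmetric (S[j,i] = S[i,j]). Assembling:

S = [[5.5, 1.75, 3.25],
 [1.75, 4.5, 4],
 [3.25, 4, 4.7]]


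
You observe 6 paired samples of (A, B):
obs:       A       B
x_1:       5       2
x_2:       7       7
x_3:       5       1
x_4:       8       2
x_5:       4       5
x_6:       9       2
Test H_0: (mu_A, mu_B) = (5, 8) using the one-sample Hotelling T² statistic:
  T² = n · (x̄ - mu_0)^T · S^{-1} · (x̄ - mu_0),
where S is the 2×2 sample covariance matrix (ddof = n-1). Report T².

Step 1 — sample mean vector:
  mean(A) = (5 + 7 + 5 + 8 + 4 + 9) / 6 = 38/6 = 6.3333
  mean(B) = (2 + 7 + 1 + 2 + 5 + 2) / 6 = 19/6 = 3.1667
  x̄ = (6.3333, 3.1667),  deviation x̄ - mu_0 = (6.3333, 3.1667) - (5, 8) = (1.3333, -4.8333).

Step 2 — sample covariance matrix, S[i,j] = (1/(n-1)) · Σ_k (x_{k,i} - mean_i) · (x_{k,j} - mean_j), divisor n-1 = 5:
  S[A,A] = ((-1.3333)·(-1.3333) + (0.6667)·(0.6667) + (-1.3333)·(-1.3333) + (1.6667)·(1.6667) + (-2.3333)·(-2.3333) + (2.6667)·(2.6667)) / 5 = 19.3333/5 = 3.8667
  S[A,B] = ((-1.3333)·(-1.1667) + (0.6667)·(3.8333) + (-1.3333)·(-2.1667) + (1.6667)·(-1.1667) + (-2.3333)·(1.8333) + (2.6667)·(-1.1667)) / 5 = -2.3333/5 = -0.4667
  S[B,B] = ((-1.1667)·(-1.1667) + (3.8333)·(3.8333) + (-2.1667)·(-2.1667) + (-1.1667)·(-1.1667) + (1.8333)·(1.8333) + (-1.1667)·(-1.1667)) / 5 = 26.8333/5 = 5.3667
  S = [[3.8667, -0.4667],
 [-0.4667, 5.3667]].

Step 3 — invert S. det(S) = 3.8667·5.3667 - (-0.4667)² = 20.5333.
  S^{-1} = (1/det) · [[d, -b], [-b, a]] = [[0.2614, 0.0227],
 [0.0227, 0.1883]].

Step 4 — quadratic form (x̄ - mu_0)^T · S^{-1} · (x̄ - mu_0):
  S^{-1} · (x̄ - mu_0) = (0.2386, -0.8799),
  (x̄ - mu_0)^T · [...] = (1.3333)·(0.2386) + (-4.8333)·(-0.8799) = 4.5709.

Step 5 — scale by n: T² = 6 · 4.5709 = 27.4253.

T² ≈ 27.4253


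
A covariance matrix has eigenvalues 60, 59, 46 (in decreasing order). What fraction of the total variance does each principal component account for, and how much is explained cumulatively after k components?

Step 1 — total variance = trace(Sigma) = Σ λ_i = 60 + 59 + 46 = 165.

Step 2 — fraction explained by component i = λ_i / Σ λ:
  PC1: 60/165 = 0.3636
  PC2: 59/165 = 0.3576
  PC3: 46/165 = 0.2788

Step 3 — cumulative fraction after k components = (λ_1 + ... + λ_k) / Σ λ:
  k = 1: 60/165 = 0.3636
  k = 2: (60 + 59)/165 = 119/165 = 0.7212
  k = 3: (60 + 59 + 46)/165 = 165/165 = 1

Summary (fraction, with percent):

explained: PC1 0.3636 (36.36%), PC2 0.3576 (35.76%), PC3 0.2788 (27.88%);  cumulative: 0.3636, 0.7212, 1


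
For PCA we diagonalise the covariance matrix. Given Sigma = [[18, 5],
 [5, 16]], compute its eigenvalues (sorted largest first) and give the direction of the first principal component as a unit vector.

Step 1 — characteristic polynomial of 2×2 Sigma:
  det(Sigma - λI) = λ² - trace · λ + det = 0.
  trace = 18 + 16 = 34, det = 18·16 - (5)² = 263.
Step 2 — discriminant:
  Δ = trace² - 4·det = 1156 - 1052 = 104.
Step 3 — eigenvalues:
  λ = (trace ± √Δ)/2 = (34 ± 10.198)/2,
  λ_1 = 22.099,  λ_2 = 11.901.

Step 4 — unit eigenvector for λ_1: solve (Sigma - λ_1 I)v = 0. First row:
  (18 - 22.099)·v_x + (5)·v_y = 0, i.e. (-4.099)·v_x + (5)·v_y = 0,
  so v ∝ (b, λ_1 - a) = (5, 4.099) = u.
  ||u|| = √((5)² + (4.099)²) = √(41.802) ≈ 6.4654,
  v_1 = u/||u|| ≈ (0.7733, 0.634) (||v_1|| = 1).

λ_1 = 22.099,  λ_2 = 11.901;  v_1 ≈ (0.7733, 0.634)


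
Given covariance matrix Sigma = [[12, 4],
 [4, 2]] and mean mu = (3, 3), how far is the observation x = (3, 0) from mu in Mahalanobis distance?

Step 1 — centre the observation: (x - mu) = (0, -3).

Step 2 — invert Sigma. det(Sigma) = 12·2 - (4)² = 8.
  Sigma^{-1} = (1/det) · [[d, -b], [-b, a]] = [[0.25, -0.5],
 [-0.5, 1.5]].

Step 3 — form the quadratic (x - mu)^T · Sigma^{-1} · (x - mu):
  Sigma^{-1} · (x - mu) = (1.5, -4.5).
  (x - mu)^T · [Sigma^{-1} · (x - mu)] = (0)·(1.5) + (-3)·(-4.5) = 13.5.

Step 4 — take square root: d = √(13.5) ≈ 3.6742.

d(x, mu) = √(13.5) ≈ 3.6742


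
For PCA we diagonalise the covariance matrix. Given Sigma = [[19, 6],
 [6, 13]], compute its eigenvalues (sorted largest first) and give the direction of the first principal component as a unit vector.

Step 1 — characteristic polynomial of 2×2 Sigma:
  det(Sigma - λI) = λ² - trace · λ + det = 0.
  trace = 19 + 13 = 32, det = 19·13 - (6)² = 211.
Step 2 — discriminant:
  Δ = trace² - 4·det = 1024 - 844 = 180.
Step 3 — eigenvalues:
  λ = (trace ± √Δ)/2 = (32 ± 13.4164)/2,
  λ_1 = 22.7082,  λ_2 = 9.2918.

Step 4 — unit eigenvector for λ_1: solve (Sigma - λ_1 I)v = 0. First row:
  (19 - 22.7082)·v_x + (6)·v_y = 0, i.e. (-3.7082)·v_x + (6)·v_y = 0,
  so v ∝ (b, λ_1 - a) = (6, 3.7082) = u.
  ||u|| = √((6)² + (3.7082)²) = √(49.7508) ≈ 7.0534,
  v_1 = u/||u|| ≈ (0.8507, 0.5257) (||v_1|| = 1).

λ_1 = 22.7082,  λ_2 = 9.2918;  v_1 ≈ (0.8507, 0.5257)


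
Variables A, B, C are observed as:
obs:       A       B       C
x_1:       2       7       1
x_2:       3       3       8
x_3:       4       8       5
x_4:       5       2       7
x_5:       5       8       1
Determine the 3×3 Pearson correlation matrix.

Step 1 — column means:
  mean(A) = (2 + 3 + 4 + 5 + 5) / 5 = 19/5 = 3.8
  mean(B) = (7 + 3 + 8 + 2 + 8) / 5 = 28/5 = 5.6
  mean(C) = (1 + 8 + 5 + 7 + 1) / 5 = 22/5 = 4.4

Step 2 — sample variances and covariances s[i,j] = (1/(n-1)) · Σ_k (x_{k,i} - mean_i) · (x_{k,j} - mean_j), with n-1 = 4:
  s[A,A] = ((-1.8)·(-1.8) + (-0.8)·(-0.8) + (0.2)·(0.2) + (1.2)·(1.2) + (1.2)·(1.2)) / 4 = 6.8/4 = 1.7
  s[A,B] = ((-1.8)·(1.4) + (-0.8)·(-2.6) + (0.2)·(2.4) + (1.2)·(-3.6) + (1.2)·(2.4)) / 4 = -1.4/4 = -0.35
  s[A,C] = ((-1.8)·(-3.4) + (-0.8)·(3.6) + (0.2)·(0.6) + (1.2)·(2.6) + (1.2)·(-3.4)) / 4 = 2.4/4 = 0.6
  s[B,B] = ((1.4)·(1.4) + (-2.6)·(-2.6) + (2.4)·(2.4) + (-3.6)·(-3.6) + (2.4)·(2.4)) / 4 = 33.2/4 = 8.3
  s[B,C] = ((1.4)·(-3.4) + (-2.6)·(3.6) + (2.4)·(0.6) + (-3.6)·(2.6) + (2.4)·(-3.4)) / 4 = -30.2/4 = -7.55
  s[C,C] = ((-3.4)·(-3.4) + (3.6)·(3.6) + (0.6)·(0.6) + (2.6)·(2.6) + (-3.4)·(-3.4)) / 4 = 43.2/4 = 10.8
  Sample standard deviations s_i = √(s[i,i]):
  s(A) = √(1.7) = 1.3038
  s(B) = √(8.3) = 2.881
  s(C) = √(10.8) = 3.2863

Step 3 — r_{ij} = s_{ij} / (s_i · s_j):
  r[A,A] = 1 (diagonal).
  r[A,B] = -0.35 / (1.3038 · 2.881) = -0.35 / 3.7563 = -0.0932
  r[A,C] = 0.6 / (1.3038 · 3.2863) = 0.6 / 4.2849 = 0.14
  r[B,B] = 1 (diagonal).
  r[B,C] = -7.55 / (2.881 · 3.2863) = -7.55 / 9.4678 = -0.7974
  r[C,C] = 1 (diagonal).

R is symmetric with unit diagonal. Assembling:

R = [[1, -0.0932, 0.14],
 [-0.0932, 1, -0.7974],
 [0.14, -0.7974, 1]]


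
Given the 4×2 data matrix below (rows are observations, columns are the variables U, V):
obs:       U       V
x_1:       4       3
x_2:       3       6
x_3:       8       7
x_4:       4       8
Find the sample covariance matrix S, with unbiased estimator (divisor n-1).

Step 1 — column means:
  mean(U) = (4 + 3 + 8 + 4) / 4 = 19/4 = 4.75
  mean(V) = (3 + 6 + 7 + 8) / 4 = 24/4 = 6

Step 2 — sample covariance S[i,j] = (1/(n-1)) · Σ_k (x_{k,i} - mean_i) · (x_{k,j} - mean_j), with n-1 = 3.
  S[U,U] = ((-0.75)·(-0.75) + (-1.75)·(-1.75) + (3.25)·(3.25) + (-0.75)·(-0.75)) / 3 = 14.75/3 = 4.9167
  S[U,V] = ((-0.75)·(-3) + (-1.75)·(0) + (3.25)·(1) + (-0.75)·(2)) / 3 = 4/3 = 1.3333
  S[V,V] = ((-3)·(-3) + (0)·(0) + (1)·(1) + (2)·(2)) / 3 = 14/3 = 4.6667

S is symmetric (S[j,i] = S[i,j]). Assembling:

S = [[4.9167, 1.3333],
 [1.3333, 4.6667]]


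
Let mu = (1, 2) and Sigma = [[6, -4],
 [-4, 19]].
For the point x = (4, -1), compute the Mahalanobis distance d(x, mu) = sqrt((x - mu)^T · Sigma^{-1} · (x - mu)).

Step 1 — centre the observation: (x - mu) = (3, -3).

Step 2 — invert Sigma. det(Sigma) = 6·19 - (-4)² = 98.
  Sigma^{-1} = (1/det) · [[d, -b], [-b, a]] = [[0.1939, 0.0408],
 [0.0408, 0.0612]].

Step 3 — form the quadratic (x - mu)^T · Sigma^{-1} · (x - mu):
  Sigma^{-1} · (x - mu) = (0.4592, -0.0612).
  (x - mu)^T · [Sigma^{-1} · (x - mu)] = (3)·(0.4592) + (-3)·(-0.0612) = 1.5612.

Step 4 — take square root: d = √(1.5612) ≈ 1.2495.

d(x, mu) = √(1.5612) ≈ 1.2495
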